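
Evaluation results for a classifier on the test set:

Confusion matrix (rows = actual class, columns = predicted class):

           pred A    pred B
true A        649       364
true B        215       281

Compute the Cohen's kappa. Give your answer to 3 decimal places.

Observed agreement pₒ = trace/N = 930/1509 = 0.6163
Expected agreement pₑ = Σ (rowᵢ·colᵢ)/N² = (1013·864 + 496·645)/1509² = 0.5249
κ = (pₒ − pₑ)/(1 − pₑ) = (0.6163 − 0.5249)/(1 − 0.5249) = 0.192

0.192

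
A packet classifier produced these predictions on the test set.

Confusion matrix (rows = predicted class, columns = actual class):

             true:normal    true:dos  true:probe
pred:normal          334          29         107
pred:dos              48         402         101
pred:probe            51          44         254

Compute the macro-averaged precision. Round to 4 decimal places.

Per-class precision (TP/(TP+FP)):
  normal: TP=334, FP=29+107=136 → 334/470 = 0.71064
  dos: TP=402, FP=48+101=149 → 402/551 = 0.72958
  probe: TP=254, FP=51+44=95 → 254/349 = 0.72779
Macro-precision = mean = (0.71064 + 0.72958 + 0.72779) / 3 = 0.7227

0.7227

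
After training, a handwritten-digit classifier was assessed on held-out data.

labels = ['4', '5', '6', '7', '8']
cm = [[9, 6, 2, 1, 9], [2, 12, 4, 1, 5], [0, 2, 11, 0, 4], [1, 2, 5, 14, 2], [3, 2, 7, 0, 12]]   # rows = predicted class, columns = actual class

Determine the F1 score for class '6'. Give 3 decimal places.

One-vs-rest for '6': TP = diagonal; FP = other classes predicted '6'; FN = '6' predicted as other.
F1 score = 2·TP/(2·TP+FP+FN).
6: TP=11, FP=0+2+0+4=6, FN=2+4+5+7=18 → 22/46 = 0.4783

0.478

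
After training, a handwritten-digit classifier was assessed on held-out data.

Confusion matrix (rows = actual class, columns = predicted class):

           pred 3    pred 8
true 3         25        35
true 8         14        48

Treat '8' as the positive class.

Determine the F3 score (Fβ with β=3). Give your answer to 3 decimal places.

0.749

Fβ = (1+β²)·TP / ((1+β²)·TP + β²·FN + FP), with β²=9
= 10·48 / (10·48 + 9·14 + 35) = 0.749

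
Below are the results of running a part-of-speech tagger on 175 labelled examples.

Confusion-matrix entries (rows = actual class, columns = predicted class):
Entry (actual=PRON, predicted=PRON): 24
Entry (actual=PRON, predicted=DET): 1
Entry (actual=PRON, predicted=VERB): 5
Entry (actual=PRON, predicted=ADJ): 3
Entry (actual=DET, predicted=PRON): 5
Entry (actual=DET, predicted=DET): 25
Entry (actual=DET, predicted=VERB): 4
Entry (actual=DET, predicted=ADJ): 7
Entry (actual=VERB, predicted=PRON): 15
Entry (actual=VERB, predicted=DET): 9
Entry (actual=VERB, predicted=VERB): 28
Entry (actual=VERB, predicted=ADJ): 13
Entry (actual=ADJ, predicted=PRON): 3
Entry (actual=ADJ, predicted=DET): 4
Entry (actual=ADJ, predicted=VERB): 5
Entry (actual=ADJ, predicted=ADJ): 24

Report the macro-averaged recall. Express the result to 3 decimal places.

0.609

Per-class recall (TP/(TP+FN)):
  PRON: TP=24, FN=1+5+3=9 → 24/33 = 0.7273
  DET: TP=25, FN=5+4+7=16 → 25/41 = 0.6098
  VERB: TP=28, FN=15+9+13=37 → 28/65 = 0.4308
  ADJ: TP=24, FN=3+4+5=12 → 24/36 = 0.6667
Macro-recall = mean = (0.7273 + 0.6098 + 0.4308 + 0.6667) / 4 = 0.609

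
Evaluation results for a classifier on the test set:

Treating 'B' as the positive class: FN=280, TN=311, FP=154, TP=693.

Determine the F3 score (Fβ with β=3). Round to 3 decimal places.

0.722

Fβ = (1+β²)·TP / ((1+β²)·TP + β²·FN + FP), with β²=9
= 10·693 / (10·693 + 9·280 + 154) = 0.722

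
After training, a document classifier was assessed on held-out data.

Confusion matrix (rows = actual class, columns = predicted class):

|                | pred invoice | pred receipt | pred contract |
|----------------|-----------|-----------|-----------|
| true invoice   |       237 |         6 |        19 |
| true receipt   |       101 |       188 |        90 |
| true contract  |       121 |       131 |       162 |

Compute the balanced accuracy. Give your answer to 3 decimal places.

Balanced accuracy = mean of per-class recall.
  invoice: recall = 237/262 = 0.9046
  receipt: recall = 188/379 = 0.4960
  contract: recall = 162/414 = 0.3913
Mean = (0.9046 + 0.4960 + 0.3913) / 3 = 0.597

0.597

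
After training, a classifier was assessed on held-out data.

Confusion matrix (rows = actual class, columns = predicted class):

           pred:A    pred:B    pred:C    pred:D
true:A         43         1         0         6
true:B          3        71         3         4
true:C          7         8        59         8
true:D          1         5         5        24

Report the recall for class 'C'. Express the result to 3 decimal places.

0.720

Take TP from the diagonal, FP from the rest of the 'C' prediction marginal, FN from the rest of the 'C' actual marginal.
recall = TP/(TP+FN).
C: TP=59, FN=7+8+8=23 → 59/82 = 0.7195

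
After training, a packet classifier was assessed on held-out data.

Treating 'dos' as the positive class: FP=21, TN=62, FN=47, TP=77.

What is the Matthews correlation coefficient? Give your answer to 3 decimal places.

MCC = (TP·TN − FP·FN) / √((TP+FP)(TP+FN)(TN+FP)(TN+FN))
Numerator = 77·62 − 21·47 = 3787
Denominator = √(98·124·83·109) = √109939144 = 10485.1869
MCC = 3787 / 10485.1869 = 0.361

0.361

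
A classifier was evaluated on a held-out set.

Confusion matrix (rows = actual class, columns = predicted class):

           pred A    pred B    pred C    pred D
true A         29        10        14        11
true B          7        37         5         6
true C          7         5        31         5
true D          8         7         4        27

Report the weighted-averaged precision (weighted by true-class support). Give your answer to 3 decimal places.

Per-class precision (TP/(TP+FP)):
  A: TP=29, FP=7+7+8=22 → 29/51 = 0.5686
  B: TP=37, FP=10+5+7=22 → 37/59 = 0.6271
  C: TP=31, FP=14+5+4=23 → 31/54 = 0.5741
  D: TP=27, FP=11+6+5=22 → 27/49 = 0.5510
Weighted-precision = Σ (supportᵢ/N)·precisionᵢ with N=213: (64/213)·0.5686 + (55/213)·0.6271 + (48/213)·0.5741 + (46/213)·0.5510 = 0.581

0.581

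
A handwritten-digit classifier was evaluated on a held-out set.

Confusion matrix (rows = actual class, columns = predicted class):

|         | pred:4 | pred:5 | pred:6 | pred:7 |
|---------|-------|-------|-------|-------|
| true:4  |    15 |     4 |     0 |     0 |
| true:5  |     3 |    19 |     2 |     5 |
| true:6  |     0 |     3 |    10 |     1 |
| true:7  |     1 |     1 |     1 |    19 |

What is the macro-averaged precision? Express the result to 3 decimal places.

0.756

Per-class precision (TP/(TP+FP)):
  4: TP=15, FP=3+0+1=4 → 15/19 = 0.7895
  5: TP=19, FP=4+3+1=8 → 19/27 = 0.7037
  6: TP=10, FP=0+2+1=3 → 10/13 = 0.7692
  7: TP=19, FP=0+5+1=6 → 19/25 = 0.7600
Macro-precision = mean = (0.7895 + 0.7037 + 0.7692 + 0.7600) / 4 = 0.756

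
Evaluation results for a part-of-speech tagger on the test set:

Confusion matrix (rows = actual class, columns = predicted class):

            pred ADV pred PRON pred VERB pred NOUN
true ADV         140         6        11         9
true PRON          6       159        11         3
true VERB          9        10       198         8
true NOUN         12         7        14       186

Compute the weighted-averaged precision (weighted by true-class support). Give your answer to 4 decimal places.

0.8665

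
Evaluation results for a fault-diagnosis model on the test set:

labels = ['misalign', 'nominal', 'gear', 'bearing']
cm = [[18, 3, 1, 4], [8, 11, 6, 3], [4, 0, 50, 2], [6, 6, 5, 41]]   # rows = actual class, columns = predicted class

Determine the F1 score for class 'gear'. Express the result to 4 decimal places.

0.8475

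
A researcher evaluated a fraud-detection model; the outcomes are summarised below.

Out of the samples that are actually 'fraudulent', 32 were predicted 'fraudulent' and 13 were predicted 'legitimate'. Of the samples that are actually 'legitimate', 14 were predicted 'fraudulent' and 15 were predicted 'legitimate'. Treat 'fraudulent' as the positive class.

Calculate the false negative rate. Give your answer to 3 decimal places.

FNR = FN/(FN+TP) = 13/(13+32) = 0.289

0.289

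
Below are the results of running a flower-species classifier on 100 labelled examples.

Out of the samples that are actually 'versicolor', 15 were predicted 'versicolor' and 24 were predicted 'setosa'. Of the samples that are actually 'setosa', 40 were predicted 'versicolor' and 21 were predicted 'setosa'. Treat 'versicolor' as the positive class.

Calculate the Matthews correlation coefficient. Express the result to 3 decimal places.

-0.266

MCC = (TP·TN − FP·FN) / √((TP+FP)(TP+FN)(TN+FP)(TN+FN))
Numerator = 15·21 − 40·24 = -645
Denominator = √(55·39·61·45) = √5888025 = 2426.5253
MCC = -645 / 2426.5253 = -0.266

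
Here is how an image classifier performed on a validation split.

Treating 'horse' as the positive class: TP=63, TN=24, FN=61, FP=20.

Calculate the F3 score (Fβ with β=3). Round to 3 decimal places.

0.525

Fβ = (1+β²)·TP / ((1+β²)·TP + β²·FN + FP), with β²=9
= 10·63 / (10·63 + 9·61 + 20) = 0.525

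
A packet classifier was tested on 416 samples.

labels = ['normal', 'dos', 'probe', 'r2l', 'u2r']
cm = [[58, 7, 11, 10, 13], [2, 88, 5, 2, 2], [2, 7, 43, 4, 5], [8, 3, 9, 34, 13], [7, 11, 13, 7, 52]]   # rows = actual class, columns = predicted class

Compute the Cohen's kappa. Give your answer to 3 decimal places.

0.574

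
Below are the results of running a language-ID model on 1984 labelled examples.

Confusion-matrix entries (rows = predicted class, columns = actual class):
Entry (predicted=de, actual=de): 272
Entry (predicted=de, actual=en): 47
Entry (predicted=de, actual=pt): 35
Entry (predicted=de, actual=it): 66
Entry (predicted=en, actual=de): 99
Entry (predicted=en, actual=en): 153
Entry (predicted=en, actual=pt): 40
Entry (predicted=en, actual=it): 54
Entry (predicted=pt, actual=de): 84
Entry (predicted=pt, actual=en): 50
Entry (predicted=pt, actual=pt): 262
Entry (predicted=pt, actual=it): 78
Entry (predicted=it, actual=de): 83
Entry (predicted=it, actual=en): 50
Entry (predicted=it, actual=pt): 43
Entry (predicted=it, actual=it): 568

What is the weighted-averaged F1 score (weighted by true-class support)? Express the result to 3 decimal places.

0.634

Per-class F1 score (2·TP/(2·TP+FP+FN)):
  de: TP=272, FP=47+35+66=148, FN=99+84+83=266 → 544/958 = 0.5678
  en: TP=153, FP=99+40+54=193, FN=47+50+50=147 → 306/646 = 0.4737
  pt: TP=262, FP=84+50+78=212, FN=35+40+43=118 → 524/854 = 0.6136
  it: TP=568, FP=83+50+43=176, FN=66+54+78=198 → 1136/1510 = 0.7523
Weighted-F1 score = Σ (supportᵢ/N)·F1 scoreᵢ with N=1984: (538/1984)·0.5678 + (300/1984)·0.4737 + (380/1984)·0.6136 + (766/1984)·0.7523 = 0.634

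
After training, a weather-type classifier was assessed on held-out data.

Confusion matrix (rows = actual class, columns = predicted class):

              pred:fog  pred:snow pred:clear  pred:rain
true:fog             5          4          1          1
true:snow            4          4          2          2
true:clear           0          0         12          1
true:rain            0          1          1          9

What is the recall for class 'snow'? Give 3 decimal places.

0.333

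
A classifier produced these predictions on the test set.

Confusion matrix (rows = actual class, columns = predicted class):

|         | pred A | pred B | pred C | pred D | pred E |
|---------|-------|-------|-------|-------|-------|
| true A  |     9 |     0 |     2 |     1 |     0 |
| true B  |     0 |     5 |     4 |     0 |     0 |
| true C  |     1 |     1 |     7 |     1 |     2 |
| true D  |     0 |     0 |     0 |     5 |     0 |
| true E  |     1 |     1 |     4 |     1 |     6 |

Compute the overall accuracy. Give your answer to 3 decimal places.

Accuracy = trace / total = (9+5+7+5+6=32) / 51 = 32/51 = 0.627

0.627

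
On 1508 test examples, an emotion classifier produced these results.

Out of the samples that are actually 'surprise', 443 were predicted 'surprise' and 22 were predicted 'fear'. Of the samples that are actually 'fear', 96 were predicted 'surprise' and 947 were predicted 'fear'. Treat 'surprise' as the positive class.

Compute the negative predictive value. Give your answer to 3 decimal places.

NPV = TN/(TN+FN) = 947/(947+22) = 0.977

0.977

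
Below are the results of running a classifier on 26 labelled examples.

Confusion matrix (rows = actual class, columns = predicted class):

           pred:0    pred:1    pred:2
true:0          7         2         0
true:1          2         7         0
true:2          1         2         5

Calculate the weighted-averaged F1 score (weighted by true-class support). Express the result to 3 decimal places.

0.734

Per-class F1 score (2·TP/(2·TP+FP+FN)):
  0: TP=7, FP=2+1=3, FN=2+0=2 → 14/19 = 0.7368
  1: TP=7, FP=2+2=4, FN=2+0=2 → 14/20 = 0.7000
  2: TP=5, FP=0+0=0, FN=1+2=3 → 10/13 = 0.7692
Weighted-F1 score = Σ (supportᵢ/N)·F1 scoreᵢ with N=26: (9/26)·0.7368 + (9/26)·0.7000 + (8/26)·0.7692 = 0.734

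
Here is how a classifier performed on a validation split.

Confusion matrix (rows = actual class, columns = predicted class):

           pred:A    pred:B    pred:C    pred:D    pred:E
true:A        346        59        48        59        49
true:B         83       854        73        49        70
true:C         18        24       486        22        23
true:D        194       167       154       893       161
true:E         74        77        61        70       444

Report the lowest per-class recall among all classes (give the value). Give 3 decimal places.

Per-class recall (TP/(TP+FN)):
  A: TP=346, FN=59+48+59+49=215 → 346/561 = 0.6168
  B: TP=854, FN=83+73+49+70=275 → 854/1129 = 0.7564
  C: TP=486, FN=18+24+22+23=87 → 486/573 = 0.8482
  D: TP=893, FN=194+167+154+161=676 → 893/1569 = 0.5692
  E: TP=444, FN=74+77+61+70=282 → 444/726 = 0.6116
Lowest is class 'D' with recall = 0.569.

0.569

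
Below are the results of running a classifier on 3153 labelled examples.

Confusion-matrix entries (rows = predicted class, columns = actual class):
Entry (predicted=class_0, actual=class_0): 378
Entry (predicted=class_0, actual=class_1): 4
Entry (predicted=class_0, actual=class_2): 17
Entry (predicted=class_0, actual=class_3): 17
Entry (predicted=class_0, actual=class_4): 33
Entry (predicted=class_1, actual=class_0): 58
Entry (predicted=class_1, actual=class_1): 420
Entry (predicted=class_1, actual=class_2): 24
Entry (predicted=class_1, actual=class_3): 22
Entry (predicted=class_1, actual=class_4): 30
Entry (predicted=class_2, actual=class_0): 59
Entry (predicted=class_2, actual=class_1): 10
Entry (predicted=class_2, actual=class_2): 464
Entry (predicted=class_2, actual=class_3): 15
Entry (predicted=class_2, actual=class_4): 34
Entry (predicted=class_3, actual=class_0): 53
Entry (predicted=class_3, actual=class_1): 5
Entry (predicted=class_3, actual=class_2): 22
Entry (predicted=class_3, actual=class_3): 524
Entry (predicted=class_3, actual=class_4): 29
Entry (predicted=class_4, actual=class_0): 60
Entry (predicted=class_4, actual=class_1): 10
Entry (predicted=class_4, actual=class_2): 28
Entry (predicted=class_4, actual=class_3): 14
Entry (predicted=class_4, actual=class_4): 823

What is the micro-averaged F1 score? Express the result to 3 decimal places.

0.827

Micro-averaging pools counts across classes: ΣTP=2609, ΣFP=544, ΣFN=544.
Micro-F1 score = 2·TP/(2·TP+FP+FN) on pooled counts = 0.827 (equals overall accuracy in single-label multiclass).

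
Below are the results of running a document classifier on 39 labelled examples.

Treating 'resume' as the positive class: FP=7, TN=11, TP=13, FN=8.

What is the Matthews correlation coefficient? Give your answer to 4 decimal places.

MCC = (TP·TN − FP·FN) / √((TP+FP)(TP+FN)(TN+FP)(TN+FN))
Numerator = 13·11 − 7·8 = 87
Denominator = √(20·21·18·19) = √143640 = 378.9987
MCC = 87 / 378.9987 = 0.2296

0.2296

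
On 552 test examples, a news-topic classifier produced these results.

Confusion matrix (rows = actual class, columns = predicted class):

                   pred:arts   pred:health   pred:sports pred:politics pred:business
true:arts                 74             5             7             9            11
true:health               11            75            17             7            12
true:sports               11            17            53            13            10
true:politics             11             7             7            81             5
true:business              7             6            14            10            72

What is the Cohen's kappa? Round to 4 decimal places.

0.5538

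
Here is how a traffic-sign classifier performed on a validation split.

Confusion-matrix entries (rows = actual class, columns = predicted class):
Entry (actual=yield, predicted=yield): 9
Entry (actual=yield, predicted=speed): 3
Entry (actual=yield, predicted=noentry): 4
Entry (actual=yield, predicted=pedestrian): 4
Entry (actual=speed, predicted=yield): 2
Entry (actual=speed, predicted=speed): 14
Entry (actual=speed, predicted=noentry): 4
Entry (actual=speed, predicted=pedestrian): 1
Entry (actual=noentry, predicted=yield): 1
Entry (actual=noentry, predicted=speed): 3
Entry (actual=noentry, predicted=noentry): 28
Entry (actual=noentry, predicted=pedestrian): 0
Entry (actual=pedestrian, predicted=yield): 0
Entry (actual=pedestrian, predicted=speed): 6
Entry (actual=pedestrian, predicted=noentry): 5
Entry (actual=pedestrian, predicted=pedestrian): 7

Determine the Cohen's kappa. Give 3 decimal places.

Observed agreement pₒ = trace/N = 58/91 = 0.6374
Expected agreement pₑ = Σ (rowᵢ·colᵢ)/N² = (20·12 + 21·26 + 32·41 + 18·12)/91² = 0.2794
κ = (pₒ − pₑ)/(1 − pₑ) = (0.6374 − 0.2794)/(1 − 0.2794) = 0.497

0.497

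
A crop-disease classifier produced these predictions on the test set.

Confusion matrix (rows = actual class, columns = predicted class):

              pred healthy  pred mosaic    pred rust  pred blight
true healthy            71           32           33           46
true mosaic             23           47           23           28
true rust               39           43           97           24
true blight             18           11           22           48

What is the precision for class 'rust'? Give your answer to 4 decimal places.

precision = TP/(TP+FP).
rust: TP=97, FP=33+23+22=78 → 97/175 = 0.55429

0.5543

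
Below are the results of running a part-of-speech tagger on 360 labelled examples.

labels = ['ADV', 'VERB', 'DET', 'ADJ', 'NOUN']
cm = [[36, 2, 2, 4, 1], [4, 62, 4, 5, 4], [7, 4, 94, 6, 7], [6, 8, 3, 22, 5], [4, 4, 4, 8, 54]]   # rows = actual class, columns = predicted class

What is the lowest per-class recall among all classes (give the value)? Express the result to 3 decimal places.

Per-class recall (TP/(TP+FN)):
  ADV: TP=36, FN=2+2+4+1=9 → 36/45 = 0.8000
  VERB: TP=62, FN=4+4+5+4=17 → 62/79 = 0.7848
  DET: TP=94, FN=7+4+6+7=24 → 94/118 = 0.7966
  ADJ: TP=22, FN=6+8+3+5=22 → 22/44 = 0.5000
  NOUN: TP=54, FN=4+4+4+8=20 → 54/74 = 0.7297
Lowest is class 'ADJ' with recall = 0.500.

0.500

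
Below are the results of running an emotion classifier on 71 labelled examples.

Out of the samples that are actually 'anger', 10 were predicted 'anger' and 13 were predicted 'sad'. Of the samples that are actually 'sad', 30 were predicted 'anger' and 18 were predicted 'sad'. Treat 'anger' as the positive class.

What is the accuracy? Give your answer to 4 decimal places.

0.3944

Accuracy = (TP+TN)/N = (10+18)/71 = 0.3944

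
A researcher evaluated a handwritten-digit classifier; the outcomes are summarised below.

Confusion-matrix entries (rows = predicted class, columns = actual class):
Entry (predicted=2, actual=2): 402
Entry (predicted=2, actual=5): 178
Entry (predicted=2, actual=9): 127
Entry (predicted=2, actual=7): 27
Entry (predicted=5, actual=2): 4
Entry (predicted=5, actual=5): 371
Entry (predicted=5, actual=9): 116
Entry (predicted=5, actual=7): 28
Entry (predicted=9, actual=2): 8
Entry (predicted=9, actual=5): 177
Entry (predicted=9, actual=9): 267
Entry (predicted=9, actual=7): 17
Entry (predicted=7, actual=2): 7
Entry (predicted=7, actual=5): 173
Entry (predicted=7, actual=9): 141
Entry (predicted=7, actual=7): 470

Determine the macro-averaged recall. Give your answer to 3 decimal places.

Per-class recall (TP/(TP+FN)):
  2: TP=402, FN=4+8+7=19 → 402/421 = 0.9549
  5: TP=371, FN=178+177+173=528 → 371/899 = 0.4127
  9: TP=267, FN=127+116+141=384 → 267/651 = 0.4101
  7: TP=470, FN=27+28+17=72 → 470/542 = 0.8672
Macro-recall = mean = (0.9549 + 0.4127 + 0.4101 + 0.8672) / 4 = 0.661

0.661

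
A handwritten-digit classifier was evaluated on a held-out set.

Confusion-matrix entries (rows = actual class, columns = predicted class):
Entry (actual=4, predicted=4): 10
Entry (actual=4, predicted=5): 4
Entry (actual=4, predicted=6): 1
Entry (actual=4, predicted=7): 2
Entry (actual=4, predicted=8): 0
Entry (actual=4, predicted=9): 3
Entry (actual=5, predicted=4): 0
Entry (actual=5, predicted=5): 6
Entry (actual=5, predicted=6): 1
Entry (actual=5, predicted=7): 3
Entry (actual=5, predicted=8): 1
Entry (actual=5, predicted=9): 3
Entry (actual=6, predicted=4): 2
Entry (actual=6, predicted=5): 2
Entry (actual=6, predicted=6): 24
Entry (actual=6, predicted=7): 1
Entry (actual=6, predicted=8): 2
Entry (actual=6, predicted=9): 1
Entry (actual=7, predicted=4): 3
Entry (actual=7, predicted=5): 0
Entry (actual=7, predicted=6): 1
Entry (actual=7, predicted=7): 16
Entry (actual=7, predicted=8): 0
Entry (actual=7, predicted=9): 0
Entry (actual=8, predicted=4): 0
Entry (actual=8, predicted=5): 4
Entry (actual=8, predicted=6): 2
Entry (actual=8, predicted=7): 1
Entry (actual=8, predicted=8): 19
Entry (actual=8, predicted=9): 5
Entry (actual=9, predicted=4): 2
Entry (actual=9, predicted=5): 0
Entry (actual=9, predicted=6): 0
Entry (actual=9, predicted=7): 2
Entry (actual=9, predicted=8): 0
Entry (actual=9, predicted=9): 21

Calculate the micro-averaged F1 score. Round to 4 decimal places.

0.6761

Micro-averaging pools counts across classes: ΣTP=96, ΣFP=46, ΣFN=46.
Micro-F1 score = 2·TP/(2·TP+FP+FN) on pooled counts = 0.6761 (equals overall accuracy in single-label multiclass).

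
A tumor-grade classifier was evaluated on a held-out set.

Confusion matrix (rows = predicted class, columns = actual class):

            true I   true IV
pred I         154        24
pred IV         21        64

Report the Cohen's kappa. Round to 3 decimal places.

0.612

Observed agreement pₒ = trace/N = 218/263 = 0.8289
Expected agreement pₑ = Σ (rowᵢ·colᵢ)/N² = (175·178 + 88·85)/263² = 0.5585
κ = (pₒ − pₑ)/(1 − pₑ) = (0.8289 − 0.5585)/(1 − 0.5585) = 0.612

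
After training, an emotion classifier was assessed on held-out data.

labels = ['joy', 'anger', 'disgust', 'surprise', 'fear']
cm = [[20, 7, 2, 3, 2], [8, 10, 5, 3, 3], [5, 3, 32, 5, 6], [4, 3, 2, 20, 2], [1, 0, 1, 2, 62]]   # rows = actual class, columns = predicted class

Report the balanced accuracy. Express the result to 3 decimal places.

0.629

Balanced accuracy = mean of per-class recall.
  joy: recall = 20/34 = 0.5882
  anger: recall = 10/29 = 0.3448
  disgust: recall = 32/51 = 0.6275
  surprise: recall = 20/31 = 0.6452
  fear: recall = 62/66 = 0.9394
Mean = (0.5882 + 0.3448 + 0.6275 + 0.6452 + 0.9394) / 5 = 0.629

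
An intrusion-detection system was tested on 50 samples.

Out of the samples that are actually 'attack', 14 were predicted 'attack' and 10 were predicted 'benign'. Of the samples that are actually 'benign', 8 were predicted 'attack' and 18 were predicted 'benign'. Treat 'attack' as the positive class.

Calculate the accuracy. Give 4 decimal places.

0.6400

Accuracy = (TP+TN)/N = (14+18)/50 = 0.6400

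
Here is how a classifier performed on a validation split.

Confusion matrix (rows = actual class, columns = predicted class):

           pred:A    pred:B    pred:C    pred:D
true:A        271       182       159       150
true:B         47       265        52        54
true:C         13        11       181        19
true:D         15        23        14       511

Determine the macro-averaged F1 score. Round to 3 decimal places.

0.610

Per-class F1 score (2·TP/(2·TP+FP+FN)):
  A: TP=271, FP=47+13+15=75, FN=182+159+150=491 → 542/1108 = 0.4892
  B: TP=265, FP=182+11+23=216, FN=47+52+54=153 → 530/899 = 0.5895
  C: TP=181, FP=159+52+14=225, FN=13+11+19=43 → 362/630 = 0.5746
  D: TP=511, FP=150+54+19=223, FN=15+23+14=52 → 1022/1297 = 0.7880
Macro-F1 score = mean = (0.4892 + 0.5895 + 0.5746 + 0.7880) / 4 = 0.610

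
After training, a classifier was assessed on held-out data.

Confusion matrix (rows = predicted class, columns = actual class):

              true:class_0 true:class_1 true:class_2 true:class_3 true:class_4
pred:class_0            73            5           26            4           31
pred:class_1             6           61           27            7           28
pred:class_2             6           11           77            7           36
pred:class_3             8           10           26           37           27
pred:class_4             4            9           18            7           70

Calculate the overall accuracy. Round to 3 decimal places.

Accuracy = trace / total = (73+61+77+37+70=318) / 621 = 318/621 = 0.512

0.512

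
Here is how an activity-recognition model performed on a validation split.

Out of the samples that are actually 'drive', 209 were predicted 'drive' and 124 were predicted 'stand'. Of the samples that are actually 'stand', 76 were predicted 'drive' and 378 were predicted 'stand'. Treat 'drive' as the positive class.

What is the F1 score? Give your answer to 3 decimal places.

Precision = TP/(TP+FP) = 209/285 = 0.7333
Recall = TP/(TP+FN) = 209/333 = 0.6276
F1 = 2·TP/(2·TP+FP+FN) = 418/618 = 0.676

0.676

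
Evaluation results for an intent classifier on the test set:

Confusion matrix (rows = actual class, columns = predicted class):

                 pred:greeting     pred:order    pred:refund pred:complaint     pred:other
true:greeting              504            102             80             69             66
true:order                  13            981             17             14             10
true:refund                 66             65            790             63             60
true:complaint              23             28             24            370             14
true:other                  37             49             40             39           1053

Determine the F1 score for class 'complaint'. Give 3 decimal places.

0.730

F1 score = 2·TP/(2·TP+FP+FN).
complaint: TP=370, FP=69+14+63+39=185, FN=23+28+24+14=89 → 740/1014 = 0.7298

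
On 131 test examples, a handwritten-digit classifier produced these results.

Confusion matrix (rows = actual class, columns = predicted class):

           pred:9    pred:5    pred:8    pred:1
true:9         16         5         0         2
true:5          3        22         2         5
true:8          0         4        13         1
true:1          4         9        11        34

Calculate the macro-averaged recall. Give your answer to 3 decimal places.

0.673

Per-class recall (TP/(TP+FN)):
  9: TP=16, FN=5+0+2=7 → 16/23 = 0.6957
  5: TP=22, FN=3+2+5=10 → 22/32 = 0.6875
  8: TP=13, FN=0+4+1=5 → 13/18 = 0.7222
  1: TP=34, FN=4+9+11=24 → 34/58 = 0.5862
Macro-recall = mean = (0.6957 + 0.6875 + 0.7222 + 0.5862) / 4 = 0.673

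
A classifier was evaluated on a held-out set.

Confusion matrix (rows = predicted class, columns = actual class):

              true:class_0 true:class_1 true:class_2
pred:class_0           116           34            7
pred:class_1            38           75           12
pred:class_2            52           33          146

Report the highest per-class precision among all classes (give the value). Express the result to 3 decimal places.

0.739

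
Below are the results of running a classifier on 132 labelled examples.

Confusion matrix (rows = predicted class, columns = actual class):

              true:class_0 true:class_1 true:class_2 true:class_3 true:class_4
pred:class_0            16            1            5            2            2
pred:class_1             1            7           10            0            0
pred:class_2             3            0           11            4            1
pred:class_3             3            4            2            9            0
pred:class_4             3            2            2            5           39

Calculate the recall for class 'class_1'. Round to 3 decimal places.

0.500

Take TP from the diagonal, FP from the rest of the 'class_1' prediction marginal, FN from the rest of the 'class_1' actual marginal.
recall = TP/(TP+FN).
class_1: TP=7, FN=1+0+4+2=7 → 7/14 = 0.5000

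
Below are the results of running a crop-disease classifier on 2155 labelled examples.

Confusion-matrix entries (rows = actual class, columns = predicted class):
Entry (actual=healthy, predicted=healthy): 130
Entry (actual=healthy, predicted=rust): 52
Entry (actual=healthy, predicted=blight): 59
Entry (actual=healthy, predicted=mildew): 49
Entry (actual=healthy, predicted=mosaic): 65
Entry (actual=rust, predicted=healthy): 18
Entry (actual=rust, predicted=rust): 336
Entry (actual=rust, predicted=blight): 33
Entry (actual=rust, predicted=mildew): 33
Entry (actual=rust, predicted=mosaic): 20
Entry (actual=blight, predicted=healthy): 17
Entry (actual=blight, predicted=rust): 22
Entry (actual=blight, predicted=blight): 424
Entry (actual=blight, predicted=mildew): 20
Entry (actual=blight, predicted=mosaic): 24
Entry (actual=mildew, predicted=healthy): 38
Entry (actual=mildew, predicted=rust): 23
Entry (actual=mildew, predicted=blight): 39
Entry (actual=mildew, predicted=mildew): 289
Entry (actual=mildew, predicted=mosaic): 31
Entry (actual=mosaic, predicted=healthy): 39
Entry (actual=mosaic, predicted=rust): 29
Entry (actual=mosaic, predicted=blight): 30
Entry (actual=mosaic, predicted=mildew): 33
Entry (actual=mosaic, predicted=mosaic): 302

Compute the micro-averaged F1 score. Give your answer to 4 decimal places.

0.6872

Micro-averaging pools counts across classes: ΣTP=1481, ΣFP=674, ΣFN=674.
Micro-F1 score = 2·TP/(2·TP+FP+FN) on pooled counts = 0.6872 (equals overall accuracy in single-label multiclass).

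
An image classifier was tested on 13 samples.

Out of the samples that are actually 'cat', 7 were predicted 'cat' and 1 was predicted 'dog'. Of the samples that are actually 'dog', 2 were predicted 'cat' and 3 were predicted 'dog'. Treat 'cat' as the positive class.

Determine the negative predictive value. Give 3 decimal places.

0.750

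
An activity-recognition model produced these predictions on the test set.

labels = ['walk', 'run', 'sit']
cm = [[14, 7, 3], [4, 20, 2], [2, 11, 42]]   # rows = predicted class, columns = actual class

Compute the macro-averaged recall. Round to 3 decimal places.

Per-class recall (TP/(TP+FN)):
  walk: TP=14, FN=4+2=6 → 14/20 = 0.7000
  run: TP=20, FN=7+11=18 → 20/38 = 0.5263
  sit: TP=42, FN=3+2=5 → 42/47 = 0.8936
Macro-recall = mean = (0.7000 + 0.5263 + 0.8936) / 3 = 0.707

0.707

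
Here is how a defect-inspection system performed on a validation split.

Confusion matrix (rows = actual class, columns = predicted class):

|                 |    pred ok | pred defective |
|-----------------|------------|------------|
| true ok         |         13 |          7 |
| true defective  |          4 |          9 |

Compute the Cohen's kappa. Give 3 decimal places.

Observed agreement pₒ = trace/N = 22/33 = 0.6667
Expected agreement pₑ = Σ (rowᵢ·colᵢ)/N² = (20·17 + 13·16)/33² = 0.5032
κ = (pₒ − pₑ)/(1 − pₑ) = (0.6667 − 0.5032)/(1 − 0.5032) = 0.329

0.329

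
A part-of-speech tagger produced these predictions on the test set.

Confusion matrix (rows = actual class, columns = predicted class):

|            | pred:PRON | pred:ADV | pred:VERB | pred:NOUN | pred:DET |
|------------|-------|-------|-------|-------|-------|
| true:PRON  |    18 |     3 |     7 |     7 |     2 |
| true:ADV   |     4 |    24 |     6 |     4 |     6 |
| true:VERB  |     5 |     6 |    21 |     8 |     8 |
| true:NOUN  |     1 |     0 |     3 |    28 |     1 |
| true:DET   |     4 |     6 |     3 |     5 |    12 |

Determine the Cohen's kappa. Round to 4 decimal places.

Observed agreement pₒ = trace/N = 103/192 = 0.53646
Expected agreement pₑ = Σ (rowᵢ·colᵢ)/N² = (37·32 + 44·39 + 48·40 + 33·52 + 30·29)/192² = 0.20090
κ = (pₒ − pₑ)/(1 − pₑ) = (0.53646 − 0.20090)/(1 − 0.20090) = 0.4199

0.4199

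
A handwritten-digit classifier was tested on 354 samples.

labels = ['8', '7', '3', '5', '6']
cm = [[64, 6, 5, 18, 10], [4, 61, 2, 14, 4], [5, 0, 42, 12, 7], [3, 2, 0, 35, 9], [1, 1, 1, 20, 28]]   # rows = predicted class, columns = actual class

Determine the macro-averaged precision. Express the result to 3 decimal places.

0.648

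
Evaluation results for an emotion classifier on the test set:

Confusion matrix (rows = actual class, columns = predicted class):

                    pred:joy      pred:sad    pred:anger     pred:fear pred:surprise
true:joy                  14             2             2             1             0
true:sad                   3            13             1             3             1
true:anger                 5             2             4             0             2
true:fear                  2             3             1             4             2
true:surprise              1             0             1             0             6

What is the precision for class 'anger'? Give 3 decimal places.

precision = TP/(TP+FP).
anger: TP=4, FP=2+1+1+1=5 → 4/9 = 0.4444

0.444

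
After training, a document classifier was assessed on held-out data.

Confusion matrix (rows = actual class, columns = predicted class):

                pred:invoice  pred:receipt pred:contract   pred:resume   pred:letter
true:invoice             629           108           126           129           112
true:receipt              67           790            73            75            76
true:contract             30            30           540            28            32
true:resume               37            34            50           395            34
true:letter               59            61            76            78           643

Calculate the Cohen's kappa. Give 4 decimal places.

Observed agreement pₒ = trace/N = 2997/4312 = 0.69504
Expected agreement pₑ = Σ (rowᵢ·colᵢ)/N² = (1104·822 + 1081·1023 + 660·865 + 550·705 + 917·897)/4312² = 0.20408
κ = (pₒ − pₑ)/(1 − pₑ) = (0.69504 − 0.20408)/(1 − 0.20408) = 0.6168

0.6168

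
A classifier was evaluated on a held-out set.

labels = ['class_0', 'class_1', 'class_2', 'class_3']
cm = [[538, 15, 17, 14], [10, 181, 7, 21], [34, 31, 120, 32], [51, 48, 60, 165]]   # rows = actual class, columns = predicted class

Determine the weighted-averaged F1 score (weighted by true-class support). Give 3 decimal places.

Per-class F1 score (2·TP/(2·TP+FP+FN)):
  class_0: TP=538, FP=10+34+51=95, FN=15+17+14=46 → 1076/1217 = 0.8841
  class_1: TP=181, FP=15+31+48=94, FN=10+7+21=38 → 362/494 = 0.7328
  class_2: TP=120, FP=17+7+60=84, FN=34+31+32=97 → 240/421 = 0.5701
  class_3: TP=165, FP=14+21+32=67, FN=51+48+60=159 → 330/556 = 0.5935
Weighted-F1 score = Σ (supportᵢ/N)·F1 scoreᵢ with N=1344: (584/1344)·0.8841 + (219/1344)·0.7328 + (217/1344)·0.5701 + (324/1344)·0.5935 = 0.739

0.739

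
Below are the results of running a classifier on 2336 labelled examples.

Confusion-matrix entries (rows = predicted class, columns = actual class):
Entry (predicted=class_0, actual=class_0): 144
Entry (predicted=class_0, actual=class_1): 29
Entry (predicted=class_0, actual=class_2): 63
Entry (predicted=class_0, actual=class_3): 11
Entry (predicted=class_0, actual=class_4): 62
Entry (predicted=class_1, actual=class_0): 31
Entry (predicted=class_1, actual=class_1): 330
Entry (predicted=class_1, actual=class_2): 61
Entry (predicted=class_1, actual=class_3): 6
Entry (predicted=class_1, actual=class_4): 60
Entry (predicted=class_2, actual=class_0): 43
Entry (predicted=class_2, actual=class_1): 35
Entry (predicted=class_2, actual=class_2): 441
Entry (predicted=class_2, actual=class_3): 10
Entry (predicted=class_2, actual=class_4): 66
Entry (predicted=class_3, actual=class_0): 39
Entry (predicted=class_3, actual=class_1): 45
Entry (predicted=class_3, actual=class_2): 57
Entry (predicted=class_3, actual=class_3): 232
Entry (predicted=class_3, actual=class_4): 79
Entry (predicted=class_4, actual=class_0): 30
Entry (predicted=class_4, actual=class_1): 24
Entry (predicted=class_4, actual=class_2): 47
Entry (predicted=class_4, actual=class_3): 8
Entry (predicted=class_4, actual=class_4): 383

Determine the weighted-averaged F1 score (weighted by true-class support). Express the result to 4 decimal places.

0.6572

Per-class F1 score (2·TP/(2·TP+FP+FN)):
  class_0: TP=144, FP=29+63+11+62=165, FN=31+43+39+30=143 → 288/596 = 0.48322
  class_1: TP=330, FP=31+61+6+60=158, FN=29+35+45+24=133 → 660/951 = 0.69401
  class_2: TP=441, FP=43+35+10+66=154, FN=63+61+57+47=228 → 882/1264 = 0.69778
  class_3: TP=232, FP=39+45+57+79=220, FN=11+6+10+8=35 → 464/719 = 0.64534
  class_4: TP=383, FP=30+24+47+8=109, FN=62+60+66+79=267 → 766/1142 = 0.67075
Weighted-F1 score = Σ (supportᵢ/N)·F1 scoreᵢ with N=2336: (287/2336)·0.48322 + (463/2336)·0.69401 + (669/2336)·0.69778 + (267/2336)·0.64534 + (650/2336)·0.67075 = 0.6572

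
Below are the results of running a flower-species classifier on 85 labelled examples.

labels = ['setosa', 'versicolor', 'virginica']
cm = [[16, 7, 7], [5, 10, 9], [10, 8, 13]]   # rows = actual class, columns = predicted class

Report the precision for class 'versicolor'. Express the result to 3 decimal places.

0.400

One-vs-rest for 'versicolor': TP = diagonal; FP = other classes predicted 'versicolor'; FN = 'versicolor' predicted as other.
precision = TP/(TP+FP).
versicolor: TP=10, FP=7+8=15 → 10/25 = 0.4000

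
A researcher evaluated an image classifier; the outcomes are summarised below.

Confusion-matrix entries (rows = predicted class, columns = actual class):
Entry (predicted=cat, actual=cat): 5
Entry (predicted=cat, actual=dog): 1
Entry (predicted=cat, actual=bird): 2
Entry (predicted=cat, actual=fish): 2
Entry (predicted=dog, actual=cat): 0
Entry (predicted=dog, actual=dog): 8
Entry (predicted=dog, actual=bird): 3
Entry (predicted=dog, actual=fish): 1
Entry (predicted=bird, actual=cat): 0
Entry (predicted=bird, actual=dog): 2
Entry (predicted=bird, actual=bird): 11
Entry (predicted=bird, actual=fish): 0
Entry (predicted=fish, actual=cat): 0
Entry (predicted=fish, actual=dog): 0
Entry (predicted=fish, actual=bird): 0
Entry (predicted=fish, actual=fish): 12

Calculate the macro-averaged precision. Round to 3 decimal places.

0.753

Per-class precision (TP/(TP+FP)):
  cat: TP=5, FP=1+2+2=5 → 5/10 = 0.5000
  dog: TP=8, FP=0+3+1=4 → 8/12 = 0.6667
  bird: TP=11, FP=0+2+0=2 → 11/13 = 0.8462
  fish: TP=12, FP=0+0+0=0 → 12/12 = 1.0000
Macro-precision = mean = (0.5000 + 0.6667 + 0.8462 + 1.0000) / 4 = 0.753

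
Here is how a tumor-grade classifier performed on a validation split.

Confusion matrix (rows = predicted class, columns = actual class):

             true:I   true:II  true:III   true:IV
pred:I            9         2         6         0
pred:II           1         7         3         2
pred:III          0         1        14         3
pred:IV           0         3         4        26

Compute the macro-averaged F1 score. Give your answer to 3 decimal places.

0.660

Per-class F1 score (2·TP/(2·TP+FP+FN)):
  I: TP=9, FP=2+6+0=8, FN=1+0+0=1 → 18/27 = 0.6667
  II: TP=7, FP=1+3+2=6, FN=2+1+3=6 → 14/26 = 0.5385
  III: TP=14, FP=0+1+3=4, FN=6+3+4=13 → 28/45 = 0.6222
  IV: TP=26, FP=0+3+4=7, FN=0+2+3=5 → 52/64 = 0.8125
Macro-F1 score = mean = (0.6667 + 0.5385 + 0.6222 + 0.8125) / 4 = 0.660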